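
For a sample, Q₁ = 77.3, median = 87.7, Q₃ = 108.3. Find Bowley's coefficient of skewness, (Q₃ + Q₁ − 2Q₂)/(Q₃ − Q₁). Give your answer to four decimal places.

0.3290

numerator: Q₃ + Q₁ − 2Q₂ = 108.3 + 77.3 − 2×87.7 = 10.2000
denominator: Q₃ − Q₁ = 108.3 − 77.3 = 31.0000
Bowley skewness = 10.2000 / 31.0000 ≈ 0.3290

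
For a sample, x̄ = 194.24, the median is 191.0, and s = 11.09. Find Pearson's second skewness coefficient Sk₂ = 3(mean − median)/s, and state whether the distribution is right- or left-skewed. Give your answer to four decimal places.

Sk₂ = 3(194.24 − 191.0) / 11.09 = 3 × 3.2400 / 11.09
    = 9.7200 / 11.09 ≈ 0.8765
Sk₂ > 0 ⇒ mean > median ⇒ right-skewed (positive skew).

0.8765, right-skewed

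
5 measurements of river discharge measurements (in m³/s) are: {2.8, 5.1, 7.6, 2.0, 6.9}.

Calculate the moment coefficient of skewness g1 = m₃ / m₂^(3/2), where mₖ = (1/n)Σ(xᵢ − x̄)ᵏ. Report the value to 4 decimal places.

x̄ = (2.8 + 5.1 + 7.6 + 2.0 + 6.9) / 5 = 4.8800
deviations (xᵢ − x̄): -2.0800, 0.2200, 2.7200, -2.8800, 2.0200
Σ(xᵢ − x̄)² = 24.1480 ⇒ m₂ = 24.1480/5 = 4.82960
Σ(xᵢ − x̄)³ = -4.5101 ⇒ m₃ = -4.5101/5 = -0.90202
m₂^(3/2) = 4.82960^(1.5) = 10.61370
g1 = m₃ / m₂^(3/2) = -0.90202 / 10.61370 ≈ -0.0850

-0.0850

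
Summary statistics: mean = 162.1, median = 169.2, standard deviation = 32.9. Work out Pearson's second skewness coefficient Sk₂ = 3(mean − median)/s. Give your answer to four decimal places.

-0.6474

Sk₂ = 3(162.1 − 169.2) / 32.9 = 3 × -7.1000 / 32.9
    = -21.3000 / 32.9 ≈ -0.6474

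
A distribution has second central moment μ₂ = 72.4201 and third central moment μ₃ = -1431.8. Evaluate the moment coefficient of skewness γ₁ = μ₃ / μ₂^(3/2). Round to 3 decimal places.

σ = √μ₂ = √72.4201 = 8.51000
σ³ = μ₂^(3/2) = 616.29505
γ₁ = μ₃/σ³ = -1431.8 / 616.29505 ≈ -2.323

-2.323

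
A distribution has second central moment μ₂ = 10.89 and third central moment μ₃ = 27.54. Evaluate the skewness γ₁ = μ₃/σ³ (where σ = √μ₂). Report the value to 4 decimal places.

σ = √μ₂ = √10.89 = 3.30000
σ³ = μ₂^(3/2) = 35.93700
γ₁ = μ₃/σ³ = 27.54 / 35.93700 ≈ 0.7663

0.7663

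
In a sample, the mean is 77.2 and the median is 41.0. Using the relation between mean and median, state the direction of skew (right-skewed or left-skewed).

mean − median = 77.2 − 41.0 = 36.2
mean > median ⇒ the longer tail is on the right ⇒ right-skewed (positively skewed).

right-skewed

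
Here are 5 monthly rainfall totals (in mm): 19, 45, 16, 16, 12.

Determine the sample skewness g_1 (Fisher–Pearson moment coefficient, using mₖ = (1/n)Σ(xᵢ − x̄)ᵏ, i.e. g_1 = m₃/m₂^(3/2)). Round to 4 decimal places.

1.3686

x̄ = (19 + 45 + 16 + 16 + 12) / 5 = 21.6000
deviations (xᵢ − x̄): -2.6000, 23.4000, -5.6000, -5.6000, -9.6000
Σ(xᵢ − x̄)² = 709.2000 ⇒ m₂ = 709.2000/5 = 141.84000
Σ(xᵢ − x̄)³ = 11559.3600 ⇒ m₃ = 11559.3600/5 = 2311.87200
m₂^(3/2) = 141.84000^(1.5) = 1689.26617
g_1 = m₃ / m₂^(3/2) = 2311.87200 / 1689.26617 ≈ 1.3686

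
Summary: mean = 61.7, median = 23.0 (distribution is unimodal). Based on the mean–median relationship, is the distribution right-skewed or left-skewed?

mean − median = 61.7 − 23.0 = 38.7
mean > median ⇒ the longer tail is on the right ⇒ right-skewed (positively skewed).

right-skewed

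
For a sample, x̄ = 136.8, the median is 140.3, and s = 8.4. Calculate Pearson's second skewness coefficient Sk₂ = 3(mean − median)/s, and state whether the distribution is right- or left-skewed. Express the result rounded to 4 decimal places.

Sk₂ = 3(136.8 − 140.3) / 8.4 = 3 × -3.5000 / 8.4
    = -10.5000 / 8.4 ≈ -1.2500
Sk₂ < 0 ⇒ mean < median ⇒ left-skewed (negative skew).

-1.2500, left-skewed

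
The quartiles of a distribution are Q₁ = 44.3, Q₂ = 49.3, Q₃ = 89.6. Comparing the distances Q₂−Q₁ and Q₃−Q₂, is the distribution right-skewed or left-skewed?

Q₂ − Q₁ = 5.0;  Q₃ − Q₂ = 40.3
Q₃ − Q₂ > Q₂ − Q₁ ⇒ the upper half is more spread out ⇒ right-skewed.

right-skewed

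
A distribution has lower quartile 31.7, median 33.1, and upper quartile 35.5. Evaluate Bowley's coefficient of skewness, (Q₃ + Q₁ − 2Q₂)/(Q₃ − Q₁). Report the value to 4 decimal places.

0.2632

numerator: Q₃ + Q₁ − 2Q₂ = 35.5 + 31.7 − 2×33.1 = 1.0000
denominator: Q₃ − Q₁ = 35.5 − 31.7 = 3.8000
Bowley skewness = 1.0000 / 3.8000 ≈ 0.2632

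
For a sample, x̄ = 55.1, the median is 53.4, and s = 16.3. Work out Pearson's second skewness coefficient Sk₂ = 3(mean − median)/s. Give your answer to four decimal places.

0.3129

Sk₂ = 3(55.1 − 53.4) / 16.3 = 3 × 1.7000 / 16.3
    = 5.1000 / 16.3 ≈ 0.3129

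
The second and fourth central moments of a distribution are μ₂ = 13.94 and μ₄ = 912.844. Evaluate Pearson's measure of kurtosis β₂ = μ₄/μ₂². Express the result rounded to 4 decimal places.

4.6975

μ₂² = 13.94² = 194.32360
μ₄/μ₂² = 912.844 / 194.32360 = 4.69755
β₂ ≈ 4.6975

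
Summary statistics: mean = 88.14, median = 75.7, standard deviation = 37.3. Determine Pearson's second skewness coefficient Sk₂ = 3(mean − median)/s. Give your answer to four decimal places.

Sk₂ = 3(88.14 − 75.7) / 37.3 = 3 × 12.4400 / 37.3
    = 37.3200 / 37.3 ≈ 1.0005

1.0005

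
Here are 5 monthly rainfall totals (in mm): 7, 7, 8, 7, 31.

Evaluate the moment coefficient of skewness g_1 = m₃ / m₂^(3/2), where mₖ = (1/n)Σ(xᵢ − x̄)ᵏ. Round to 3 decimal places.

x̄ = (7 + 7 + 8 + 7 + 31) / 5 = 12.0000
deviations (xᵢ − x̄): -5.0000, -5.0000, -4.0000, -5.0000, 19.0000
Σ(xᵢ − x̄)² = 452.0000 ⇒ m₂ = 452.0000/5 = 90.40000
Σ(xᵢ − x̄)³ = 6420.0000 ⇒ m₃ = 6420.0000/5 = 1284.00000
m₂^(3/2) = 90.40000^(1.5) = 859.51339
g_1 = m₃ / m₂^(3/2) = 1284.00000 / 859.51339 ≈ 1.494

1.494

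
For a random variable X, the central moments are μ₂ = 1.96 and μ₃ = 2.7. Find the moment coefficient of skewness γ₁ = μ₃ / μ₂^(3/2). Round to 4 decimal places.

σ = √μ₂ = √1.96 = 1.40000
σ³ = μ₂^(3/2) = 2.74400
γ₁ = μ₃/σ³ = 2.7 / 2.74400 ≈ 0.9840

0.9840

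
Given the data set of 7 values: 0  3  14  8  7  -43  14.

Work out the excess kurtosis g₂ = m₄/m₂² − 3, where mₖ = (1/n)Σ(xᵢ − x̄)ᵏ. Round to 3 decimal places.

1.556

x̄ = 0.4286
Σ(xᵢ − x̄)² = 2361.7143 ⇒ m₂ = 337.38776
Σ(xᵢ − x̄)⁴ = 3630192.1283 ⇒ m₄ = 518598.87547
m₂² = 113830.49729
g₂ = m₄/m₂² − 3 = 4.55589 − 3 ≈ 1.556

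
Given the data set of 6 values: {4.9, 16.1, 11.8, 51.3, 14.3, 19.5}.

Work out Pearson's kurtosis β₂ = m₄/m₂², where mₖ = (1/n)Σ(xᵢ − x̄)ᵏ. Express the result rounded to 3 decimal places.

3.623

x̄ = 19.6500
Σ(xᵢ − x̄)² = 1322.1550 ⇒ m₂ = 220.35917
Σ(xᵢ − x̄)⁴ = 1055556.8119 ⇒ m₄ = 175926.13532
m₂² = 48558.16233
β₂ = m₄/m₂² = 175926.13532 / 48558.16233 ≈ 3.623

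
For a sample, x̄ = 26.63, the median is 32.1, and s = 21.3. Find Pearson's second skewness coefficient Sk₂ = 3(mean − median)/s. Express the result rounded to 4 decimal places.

Sk₂ = 3(26.63 − 32.1) / 21.3 = 3 × -5.4700 / 21.3
    = -16.4100 / 21.3 ≈ -0.7704

-0.7704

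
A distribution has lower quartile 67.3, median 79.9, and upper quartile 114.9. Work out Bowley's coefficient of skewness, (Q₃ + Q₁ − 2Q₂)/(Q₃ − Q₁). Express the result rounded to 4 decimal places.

0.4706

numerator: Q₃ + Q₁ − 2Q₂ = 114.9 + 67.3 − 2×79.9 = 22.4000
denominator: Q₃ − Q₁ = 114.9 − 67.3 = 47.6000
Bowley skewness = 22.4000 / 47.6000 ≈ 0.4706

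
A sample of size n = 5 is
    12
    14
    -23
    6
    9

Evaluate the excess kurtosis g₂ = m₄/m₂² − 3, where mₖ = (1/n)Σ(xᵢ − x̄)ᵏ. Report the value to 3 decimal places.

0.053

x̄ = 3.6000
Σ(xᵢ − x̄)² = 921.2000 ⇒ m₂ = 184.24000
Σ(xᵢ − x̄)⁴ = 518201.9360 ⇒ m₄ = 103640.38720
m₂² = 33944.37760
g₂ = m₄/m₂² − 3 = 3.05324 − 3 ≈ 0.053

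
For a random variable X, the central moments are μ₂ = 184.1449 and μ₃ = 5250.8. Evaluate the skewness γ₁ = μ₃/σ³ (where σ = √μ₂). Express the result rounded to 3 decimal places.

2.101

σ = √μ₂ = √184.1449 = 13.57000
σ³ = μ₂^(3/2) = 2498.84629
γ₁ = μ₃/σ³ = 5250.8 / 2498.84629 ≈ 2.101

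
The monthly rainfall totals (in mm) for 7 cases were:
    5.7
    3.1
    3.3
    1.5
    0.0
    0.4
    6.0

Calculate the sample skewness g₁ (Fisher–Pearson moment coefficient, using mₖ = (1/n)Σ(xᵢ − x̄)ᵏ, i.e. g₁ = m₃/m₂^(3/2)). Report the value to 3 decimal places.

0.178

x̄ = (5.7 + 3.1 + 3.3 + 1.5 + 0.0 + 0.4 + 6.0) / 7 = 2.8571
deviations (xᵢ − x̄): 2.8429, 0.2429, 0.4429, -1.3571, -2.8571, -2.4571, 3.1429
Σ(xᵢ − x̄)² = 34.2571 ⇒ m₂ = 34.2571/7 = 4.89388
Σ(xᵢ − x̄)³ = 13.4620 ⇒ m₃ = 13.4620/7 = 1.92315
m₂^(3/2) = 4.89388^(1.5) = 10.82629
g₁ = m₃ / m₂^(3/2) = 1.92315 / 10.82629 ≈ 0.178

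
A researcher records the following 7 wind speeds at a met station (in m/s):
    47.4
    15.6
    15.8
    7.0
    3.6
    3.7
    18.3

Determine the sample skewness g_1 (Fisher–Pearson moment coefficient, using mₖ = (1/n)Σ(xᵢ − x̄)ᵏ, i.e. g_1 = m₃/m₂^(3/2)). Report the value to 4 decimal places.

1.3885

x̄ = (47.4 + 15.6 + 15.8 + 7.0 + 3.6 + 3.7 + 18.3) / 7 = 15.9143
deviations (xᵢ − x̄): 31.4857, -0.3143, -0.1143, -8.9143, -12.3143, -12.2143, 2.3857
Σ(xᵢ − x̄)² = 1377.4486 ⇒ m₂ = 1377.4486/7 = 196.77837
Σ(xᵢ − x̄)³ = 26828.9535 ⇒ m₃ = 26828.9535/7 = 3832.70764
m₂^(3/2) = 196.77837^(1.5) = 2760.36193
g_1 = m₃ / m₂^(3/2) = 3832.70764 / 2760.36193 ≈ 1.3885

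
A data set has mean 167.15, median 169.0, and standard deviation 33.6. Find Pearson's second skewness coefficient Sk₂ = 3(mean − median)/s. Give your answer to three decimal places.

-0.165

Sk₂ = 3(167.15 − 169.0) / 33.6 = 3 × -1.8500 / 33.6
    = -5.5500 / 33.6 ≈ -0.165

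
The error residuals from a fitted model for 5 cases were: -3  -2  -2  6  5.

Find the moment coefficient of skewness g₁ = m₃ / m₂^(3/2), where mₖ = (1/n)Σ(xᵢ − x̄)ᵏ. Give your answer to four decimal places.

0.4007

x̄ = (-3 - 2 - 2 + 6 + 5) / 5 = 0.8000
deviations (xᵢ − x̄): -3.8000, -2.8000, -2.8000, 5.2000, 4.2000
Σ(xᵢ − x̄)² = 74.8000 ⇒ m₂ = 74.8000/5 = 14.96000
Σ(xᵢ − x̄)³ = 115.9200 ⇒ m₃ = 115.9200/5 = 23.18400
m₂^(3/2) = 14.96000^(1.5) = 57.86253
g₁ = m₃ / m₂^(3/2) = 23.18400 / 57.86253 ≈ 0.4007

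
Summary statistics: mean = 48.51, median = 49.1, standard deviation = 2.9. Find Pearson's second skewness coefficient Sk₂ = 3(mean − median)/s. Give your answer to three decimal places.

-0.610

Sk₂ = 3(48.51 − 49.1) / 2.9 = 3 × -0.5900 / 2.9
    = -1.7700 / 2.9 ≈ -0.610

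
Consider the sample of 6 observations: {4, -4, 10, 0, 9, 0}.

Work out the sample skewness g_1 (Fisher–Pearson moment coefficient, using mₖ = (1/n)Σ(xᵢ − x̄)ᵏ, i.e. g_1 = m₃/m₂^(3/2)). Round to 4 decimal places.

x̄ = (4 - 4 + 10 + 0 + 9 + 0) / 6 = 3.1667
deviations (xᵢ − x̄): 0.8333, -7.1667, 6.8333, -3.1667, 5.8333, -3.1667
Σ(xᵢ − x̄)² = 152.8333 ⇒ m₂ = 152.8333/6 = 25.47222
Σ(xᵢ − x̄)³ = 86.5556 ⇒ m₃ = 86.5556/6 = 14.42593
m₂^(3/2) = 25.47222^(1.5) = 128.55834
g_1 = m₃ / m₂^(3/2) = 14.42593 / 128.55834 ≈ 0.1122

0.1122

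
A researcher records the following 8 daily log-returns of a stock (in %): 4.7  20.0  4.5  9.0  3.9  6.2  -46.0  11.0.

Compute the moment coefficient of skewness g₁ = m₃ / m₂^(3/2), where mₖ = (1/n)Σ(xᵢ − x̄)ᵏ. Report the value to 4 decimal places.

-1.9316

x̄ = (4.7 + 20.0 + 4.5 + 9.0 + 3.9 + 6.2 - 46.0 + 11.0) / 8 = 1.6625
deviations (xᵢ − x̄): 3.0375, 18.3375, 2.8375, 7.3375, 2.2375, 4.5375, -47.6625, 9.3375
Σ(xᵢ − x̄)² = 2791.8788 ⇒ m₂ = 2791.8788/8 = 348.98484
Σ(xᵢ − x̄)³ = -100744.6602 ⇒ m₃ = -100744.6602/8 = -12593.08253
m₂^(3/2) = 348.98484^(1.5) = 6519.43334
g₁ = m₃ / m₂^(3/2) = -12593.08253 / 6519.43334 ≈ -1.9316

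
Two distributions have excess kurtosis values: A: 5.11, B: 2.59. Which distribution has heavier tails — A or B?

A

Higher excess kurtosis ⇒ heavier tails relative to the normal distribution.
5.11 vs 2.59: the larger is 5.11, so A has heavier tails.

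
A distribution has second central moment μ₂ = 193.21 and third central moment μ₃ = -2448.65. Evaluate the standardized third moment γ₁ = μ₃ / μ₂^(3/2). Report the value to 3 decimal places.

σ = √μ₂ = √193.21 = 13.90000
σ³ = μ₂^(3/2) = 2685.61900
γ₁ = μ₃/σ³ = -2448.65 / 2685.61900 ≈ -0.912

-0.912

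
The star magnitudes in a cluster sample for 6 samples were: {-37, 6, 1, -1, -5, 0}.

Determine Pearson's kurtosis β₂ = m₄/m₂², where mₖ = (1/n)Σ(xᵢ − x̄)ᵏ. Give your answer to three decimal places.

x̄ = -6.0000
Σ(xᵢ − x̄)² = 1216.0000 ⇒ m₂ = 202.66667
Σ(xᵢ − x̄)⁴ = 948580.0000 ⇒ m₄ = 158096.66667
m₂² = 41073.77778
β₂ = m₄/m₂² = 158096.66667 / 41073.77778 ≈ 3.849

3.849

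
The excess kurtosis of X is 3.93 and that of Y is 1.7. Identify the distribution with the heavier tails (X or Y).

X

Higher excess kurtosis ⇒ heavier tails relative to the normal distribution.
3.93 vs 1.7: the larger is 3.93, so X has heavier tails.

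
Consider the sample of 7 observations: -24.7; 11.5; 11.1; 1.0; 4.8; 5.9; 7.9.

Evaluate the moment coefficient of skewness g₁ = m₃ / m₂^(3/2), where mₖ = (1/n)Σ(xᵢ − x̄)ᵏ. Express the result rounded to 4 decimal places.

x̄ = (-24.7 + 11.5 + 11.1 + 1.0 + 4.8 + 5.9 + 7.9) / 7 = 2.5000
deviations (xᵢ − x̄): -27.2000, 9.0000, 8.6000, -1.5000, 2.3000, 3.4000, 5.4000
Σ(xᵢ − x̄)² = 943.0600 ⇒ m₂ = 943.0600/7 = 134.72286
Σ(xᵢ − x̄)³ = -18553.0320 ⇒ m₃ = -18553.0320/7 = -2650.43314
m₂^(3/2) = 134.72286^(1.5) = 1563.73057
g₁ = m₃ / m₂^(3/2) = -2650.43314 / 1563.73057 ≈ -1.6949

-1.6949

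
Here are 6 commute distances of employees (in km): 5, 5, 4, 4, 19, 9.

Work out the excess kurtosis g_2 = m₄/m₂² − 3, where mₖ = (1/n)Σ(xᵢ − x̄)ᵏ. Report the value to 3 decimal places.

0.467

x̄ = 7.6667
Σ(xᵢ − x̄)² = 171.3333 ⇒ m₂ = 28.55556
Σ(xᵢ − x̄)⁴ = 16963.7778 ⇒ m₄ = 2827.29630
m₂² = 815.41975
g_2 = m₄/m₂² − 3 = 3.46729 − 3 ≈ 0.467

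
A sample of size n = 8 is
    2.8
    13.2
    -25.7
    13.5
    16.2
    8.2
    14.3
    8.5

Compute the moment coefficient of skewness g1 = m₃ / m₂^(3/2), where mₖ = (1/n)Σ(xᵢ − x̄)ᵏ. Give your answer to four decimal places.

x̄ = (2.8 + 13.2 - 25.7 + 13.5 + 16.2 + 8.2 + 14.3 + 8.5) / 8 = 6.3750
deviations (xᵢ − x̄): -3.5750, 6.8250, -32.0750, 7.1250, 9.8250, 1.8250, 7.9250, 2.1250
Σ(xᵢ − x̄)² = 1306.1150 ⇒ m₂ = 1306.1150/8 = 163.26438
Σ(xᵢ − x̄)³ = -30903.1913 ⇒ m₃ = -30903.1913/8 = -3862.89891
m₂^(3/2) = 163.26438^(1.5) = 2086.10971
g1 = m₃ / m₂^(3/2) = -3862.89891 / 2086.10971 ≈ -1.8517

-1.8517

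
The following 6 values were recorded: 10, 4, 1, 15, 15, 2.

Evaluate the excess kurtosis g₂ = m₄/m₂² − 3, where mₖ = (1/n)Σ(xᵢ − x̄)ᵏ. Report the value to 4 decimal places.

x̄ = 7.8333
Σ(xᵢ − x̄)² = 202.8333 ⇒ m₂ = 33.80556
Σ(xᵢ − x̄)⁴ = 8852.1528 ⇒ m₄ = 1475.35880
m₂² = 1142.81559
g₂ = m₄/m₂² − 3 = 1.29099 − 3 ≈ -1.7090

-1.7090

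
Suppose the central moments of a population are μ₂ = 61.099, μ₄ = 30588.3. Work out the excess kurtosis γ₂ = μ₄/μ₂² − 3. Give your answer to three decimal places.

5.194

μ₂² = 61.099² = 3733.08780
μ₄/μ₂² = 30588.3 / 3733.08780 = 8.19383
γ₂ = 8.19383 − 3 ≈ 5.194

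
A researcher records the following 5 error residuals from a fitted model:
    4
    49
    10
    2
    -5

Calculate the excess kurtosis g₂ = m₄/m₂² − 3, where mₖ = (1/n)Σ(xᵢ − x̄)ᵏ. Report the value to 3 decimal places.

-0.043

x̄ = 12.0000
Σ(xᵢ − x̄)² = 1826.0000 ⇒ m₂ = 365.20000
Σ(xᵢ − x̄)⁴ = 1971794.0000 ⇒ m₄ = 394358.80000
m₂² = 133371.04000
g₂ = m₄/m₂² − 3 = 2.95685 − 3 ≈ -0.043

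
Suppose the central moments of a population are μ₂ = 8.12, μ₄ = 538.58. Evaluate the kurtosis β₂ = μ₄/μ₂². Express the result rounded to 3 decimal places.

μ₂² = 8.12² = 65.93440
μ₄/μ₂² = 538.58 / 65.93440 = 8.16842
β₂ ≈ 8.168

8.168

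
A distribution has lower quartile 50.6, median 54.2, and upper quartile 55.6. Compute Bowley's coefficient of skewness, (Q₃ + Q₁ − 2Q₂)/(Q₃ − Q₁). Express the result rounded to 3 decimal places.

numerator: Q₃ + Q₁ − 2Q₂ = 55.6 + 50.6 − 2×54.2 = -2.2000
denominator: Q₃ − Q₁ = 55.6 − 50.6 = 5.0000
Bowley skewness = -2.2000 / 5.0000 ≈ -0.440

-0.440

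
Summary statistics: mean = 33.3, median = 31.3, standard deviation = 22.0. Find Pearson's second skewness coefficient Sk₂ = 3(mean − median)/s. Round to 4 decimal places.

0.2727

Sk₂ = 3(33.3 − 31.3) / 22.0 = 3 × 2.0000 / 22.0
    = 6.0000 / 22.0 ≈ 0.2727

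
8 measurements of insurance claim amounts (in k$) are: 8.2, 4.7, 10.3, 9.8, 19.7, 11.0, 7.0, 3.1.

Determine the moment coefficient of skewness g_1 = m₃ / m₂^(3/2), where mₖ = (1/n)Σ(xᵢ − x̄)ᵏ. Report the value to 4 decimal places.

0.9759

x̄ = (8.2 + 4.7 + 10.3 + 9.8 + 19.7 + 11.0 + 7.0 + 3.1) / 8 = 9.2250
deviations (xᵢ − x̄): -1.0250, -4.5250, 1.0750, 0.5750, 10.4750, 1.7750, -2.2250, -6.1250
Σ(xᵢ − x̄)² = 178.3550 ⇒ m₂ = 178.3550/8 = 22.29438
Σ(xᵢ − x̄)³ = 821.8733 ⇒ m₃ = 821.8733/8 = 102.73416
m₂^(3/2) = 22.29438^(1.5) = 105.26717
g_1 = m₃ / m₂^(3/2) = 102.73416 / 105.26717 ≈ 0.9759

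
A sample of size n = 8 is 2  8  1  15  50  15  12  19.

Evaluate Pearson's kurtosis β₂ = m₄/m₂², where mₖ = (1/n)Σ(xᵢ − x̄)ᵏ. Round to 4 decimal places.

4.4328

x̄ = 15.2500
Σ(xᵢ − x̄)² = 1663.5000 ⇒ m₂ = 207.93750
Σ(xᵢ − x̄)⁴ = 1533335.9063 ⇒ m₄ = 191666.98828
m₂² = 43238.00391
β₂ = m₄/m₂² = 191666.98828 / 43238.00391 ≈ 4.4328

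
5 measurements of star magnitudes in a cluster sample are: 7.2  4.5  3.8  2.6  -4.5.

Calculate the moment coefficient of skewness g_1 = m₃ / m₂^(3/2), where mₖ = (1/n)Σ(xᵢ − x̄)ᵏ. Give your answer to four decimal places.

-0.9334

x̄ = (7.2 + 4.5 + 3.8 + 2.6 - 4.5) / 5 = 2.7200
deviations (xᵢ − x̄): 4.4800, 1.7800, 1.0800, -0.1200, -7.2200
Σ(xᵢ − x̄)² = 76.5480 ⇒ m₂ = 76.5480/5 = 15.30960
Σ(xᵢ − x̄)³ = -279.5539 ⇒ m₃ = -279.5539/5 = -55.91078
m₂^(3/2) = 15.30960^(1.5) = 59.90261
g_1 = m₃ / m₂^(3/2) = -55.91078 / 59.90261 ≈ -0.9334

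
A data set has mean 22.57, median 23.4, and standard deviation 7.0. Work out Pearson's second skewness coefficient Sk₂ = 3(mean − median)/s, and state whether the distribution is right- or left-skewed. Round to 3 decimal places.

-0.356, left-skewed

Sk₂ = 3(22.57 − 23.4) / 7.0 = 3 × -0.8300 / 7.0
    = -2.4900 / 7.0 ≈ -0.356
Sk₂ < 0 ⇒ mean < median ⇒ left-skewed (negative skew).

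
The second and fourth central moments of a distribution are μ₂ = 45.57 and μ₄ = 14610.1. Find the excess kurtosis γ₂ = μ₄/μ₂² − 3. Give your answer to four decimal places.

μ₂² = 45.57² = 2076.62490
μ₄/μ₂² = 14610.1 / 2076.62490 = 7.03550
γ₂ = 7.03550 − 3 ≈ 4.0355

4.0355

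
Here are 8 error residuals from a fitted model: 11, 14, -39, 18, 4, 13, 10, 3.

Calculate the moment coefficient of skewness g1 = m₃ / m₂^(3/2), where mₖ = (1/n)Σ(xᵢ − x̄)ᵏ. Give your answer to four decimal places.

x̄ = (11 + 14 - 39 + 18 + 4 + 13 + 10 + 3) / 8 = 4.2500
deviations (xᵢ − x̄): 6.7500, 9.7500, -43.2500, 13.7500, -0.2500, 8.7500, 5.7500, -1.2500
Σ(xᵢ − x̄)² = 2311.5000 ⇒ m₂ = 2311.5000/8 = 288.93750
Σ(xᵢ − x̄)³ = -76209.7500 ⇒ m₃ = -76209.7500/8 = -9526.21875
m₂^(3/2) = 288.93750^(1.5) = 4911.40634
g1 = m₃ / m₂^(3/2) = -9526.21875 / 4911.40634 ≈ -1.9396

-1.9396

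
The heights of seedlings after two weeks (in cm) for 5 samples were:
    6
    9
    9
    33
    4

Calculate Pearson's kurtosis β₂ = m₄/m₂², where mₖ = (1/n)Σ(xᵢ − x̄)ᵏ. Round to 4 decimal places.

x̄ = 12.2000
Σ(xᵢ − x̄)² = 558.8000 ⇒ m₂ = 111.76000
Σ(xᵢ − x̄)⁴ = 193385.9360 ⇒ m₄ = 38677.18720
m₂² = 12490.29760
β₂ = m₄/m₂² = 38677.18720 / 12490.29760 ≈ 3.0966

3.0966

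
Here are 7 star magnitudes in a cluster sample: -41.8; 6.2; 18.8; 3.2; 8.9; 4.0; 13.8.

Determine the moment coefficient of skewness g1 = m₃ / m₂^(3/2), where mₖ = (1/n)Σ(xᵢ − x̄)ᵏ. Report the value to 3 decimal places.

-1.706

x̄ = (-41.8 + 6.2 + 18.8 + 3.2 + 8.9 + 4.0 + 13.8) / 7 = 1.8714
deviations (xᵢ − x̄): -43.6714, 4.3286, 16.9286, 1.3286, 7.0286, 2.1286, 11.9286
Σ(xᵢ − x̄)² = 2410.4943 ⇒ m₂ = 2410.4943/7 = 344.35633
Σ(xᵢ − x̄)³ = -76300.9060 ⇒ m₃ = -76300.9060/7 = -10900.12943
m₂^(3/2) = 344.35633^(1.5) = 6390.16540
g1 = m₃ / m₂^(3/2) = -10900.12943 / 6390.16540 ≈ -1.706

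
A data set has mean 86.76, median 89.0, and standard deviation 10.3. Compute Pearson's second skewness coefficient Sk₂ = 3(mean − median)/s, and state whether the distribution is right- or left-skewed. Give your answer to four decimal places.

Sk₂ = 3(86.76 − 89.0) / 10.3 = 3 × -2.2400 / 10.3
    = -6.7200 / 10.3 ≈ -0.6524
Sk₂ < 0 ⇒ mean < median ⇒ left-skewed (negative skew).

-0.6524, left-skewed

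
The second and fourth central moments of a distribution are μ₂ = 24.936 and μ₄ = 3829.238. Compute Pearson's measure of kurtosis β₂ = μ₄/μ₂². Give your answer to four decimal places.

6.1583

μ₂² = 24.936² = 621.80410
μ₄/μ₂² = 3829.238 / 621.80410 = 6.15827
β₂ ≈ 6.1583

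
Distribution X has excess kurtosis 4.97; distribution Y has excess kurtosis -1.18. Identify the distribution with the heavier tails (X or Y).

X

Higher excess kurtosis ⇒ heavier tails relative to the normal distribution.
4.97 vs -1.18: the larger is 4.97, so X has heavier tails. (X is leptokurtic — heavier-than-normal tails; the other is platykurtic.)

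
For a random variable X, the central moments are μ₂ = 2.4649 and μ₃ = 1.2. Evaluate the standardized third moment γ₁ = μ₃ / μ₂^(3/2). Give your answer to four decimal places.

σ = √μ₂ = √2.4649 = 1.57000
σ³ = μ₂^(3/2) = 3.86989
γ₁ = μ₃/σ³ = 1.2 / 3.86989 ≈ 0.3101

0.3101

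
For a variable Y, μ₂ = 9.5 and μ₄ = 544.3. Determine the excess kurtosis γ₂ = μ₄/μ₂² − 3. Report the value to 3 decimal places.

3.031

μ₂² = 9.5² = 90.25000
μ₄/μ₂² = 544.3 / 90.25000 = 6.03102
γ₂ = 6.03102 − 3 ≈ 3.031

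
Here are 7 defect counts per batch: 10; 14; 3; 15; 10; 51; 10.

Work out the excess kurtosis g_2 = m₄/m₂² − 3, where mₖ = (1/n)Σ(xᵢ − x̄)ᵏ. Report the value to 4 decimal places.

x̄ = 16.1429
Σ(xᵢ − x̄)² = 1506.8571 ⇒ m₂ = 215.26531
Σ(xᵢ − x̄)⁴ = 1510406.3790 ⇒ m₄ = 215772.33986
m₂² = 46339.15202
g_2 = m₄/m₂² − 3 = 4.65637 − 3 ≈ 1.6564

1.6564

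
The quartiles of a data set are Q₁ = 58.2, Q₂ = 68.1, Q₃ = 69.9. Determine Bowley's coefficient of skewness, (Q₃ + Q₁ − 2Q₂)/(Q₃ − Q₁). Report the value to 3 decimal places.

numerator: Q₃ + Q₁ − 2Q₂ = 69.9 + 58.2 − 2×68.1 = -8.1000
denominator: Q₃ − Q₁ = 69.9 − 58.2 = 11.7000
Bowley skewness = -8.1000 / 11.7000 ≈ -0.692

-0.692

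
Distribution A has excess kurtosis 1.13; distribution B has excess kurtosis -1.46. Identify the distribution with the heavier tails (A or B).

Higher excess kurtosis ⇒ heavier tails relative to the normal distribution.
1.13 vs -1.46: the larger is 1.13, so A has heavier tails. (A is leptokurtic — heavier-than-normal tails; the other is platykurtic.)

A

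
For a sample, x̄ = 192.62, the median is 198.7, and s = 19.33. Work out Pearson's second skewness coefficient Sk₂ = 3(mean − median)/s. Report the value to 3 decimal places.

Sk₂ = 3(192.62 − 198.7) / 19.33 = 3 × -6.0800 / 19.33
    = -18.2400 / 19.33 ≈ -0.944

-0.944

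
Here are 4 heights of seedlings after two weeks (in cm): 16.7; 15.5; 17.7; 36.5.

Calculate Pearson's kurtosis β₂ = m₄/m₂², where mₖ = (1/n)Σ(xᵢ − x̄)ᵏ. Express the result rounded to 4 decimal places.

x̄ = 21.6000
Σ(xᵢ − x̄)² = 298.4400 ⇒ m₂ = 74.61000
Σ(xᵢ − x̄)⁴ = 51480.8484 ⇒ m₄ = 12870.21210
m₂² = 5566.65210
β₂ = m₄/m₂² = 12870.21210 / 5566.65210 ≈ 2.3120

2.3120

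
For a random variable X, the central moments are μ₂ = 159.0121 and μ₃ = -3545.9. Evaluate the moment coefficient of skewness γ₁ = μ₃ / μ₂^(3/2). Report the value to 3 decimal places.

-1.768

σ = √μ₂ = √159.0121 = 12.61000
σ³ = μ₂^(3/2) = 2005.14258
γ₁ = μ₃/σ³ = -3545.9 / 2005.14258 ≈ -1.768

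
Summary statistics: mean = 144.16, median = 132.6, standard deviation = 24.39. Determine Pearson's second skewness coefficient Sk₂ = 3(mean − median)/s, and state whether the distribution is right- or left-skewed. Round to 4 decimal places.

Sk₂ = 3(144.16 − 132.6) / 24.39 = 3 × 11.5600 / 24.39
    = 34.6800 / 24.39 ≈ 1.4219
Sk₂ > 0 ⇒ mean > median ⇒ right-skewed (positive skew).

1.4219, right-skewed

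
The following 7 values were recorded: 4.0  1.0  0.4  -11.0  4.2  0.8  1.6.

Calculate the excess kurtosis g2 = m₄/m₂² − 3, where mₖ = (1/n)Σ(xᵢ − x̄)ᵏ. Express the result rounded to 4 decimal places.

x̄ = 0.1429
Σ(xᵢ − x̄)² = 158.8571 ⇒ m₂ = 22.69388
Σ(xᵢ − x̄)⁴ = 15914.0419 ⇒ m₄ = 2273.43456
m₂² = 515.01208
g2 = m₄/m₂² − 3 = 4.41433 − 3 ≈ 1.4143

1.4143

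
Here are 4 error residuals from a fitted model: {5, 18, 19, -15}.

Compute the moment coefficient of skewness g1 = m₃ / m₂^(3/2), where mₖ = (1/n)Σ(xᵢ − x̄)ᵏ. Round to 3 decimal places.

x̄ = (5 + 18 + 19 - 15) / 4 = 6.7500
deviations (xᵢ − x̄): -1.7500, 11.2500, 12.2500, -21.7500
Σ(xᵢ − x̄)² = 752.7500 ⇒ m₂ = 752.7500/4 = 188.18750
Σ(xᵢ − x̄)³ = -7032.3750 ⇒ m₃ = -7032.3750/4 = -1758.09375
m₂^(3/2) = 188.18750^(1.5) = 2581.58340
g1 = m₃ / m₂^(3/2) = -1758.09375 / 2581.58340 ≈ -0.681

-0.681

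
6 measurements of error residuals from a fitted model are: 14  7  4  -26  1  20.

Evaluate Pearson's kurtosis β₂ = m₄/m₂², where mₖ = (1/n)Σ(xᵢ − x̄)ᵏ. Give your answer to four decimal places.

x̄ = 3.3333
Σ(xᵢ − x̄)² = 1271.3333 ⇒ m₂ = 211.88889
Σ(xᵢ − x̄)⁴ = 830681.1111 ⇒ m₄ = 138446.85185
m₂² = 44896.90123
β₂ = m₄/m₂² = 138446.85185 / 44896.90123 ≈ 3.0837

3.0837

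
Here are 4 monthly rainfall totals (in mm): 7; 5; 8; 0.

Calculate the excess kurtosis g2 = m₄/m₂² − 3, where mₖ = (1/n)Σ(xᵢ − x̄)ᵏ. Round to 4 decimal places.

-1.0000

x̄ = 5.0000
Σ(xᵢ − x̄)² = 38.0000 ⇒ m₂ = 9.50000
Σ(xᵢ − x̄)⁴ = 722.0000 ⇒ m₄ = 180.50000
m₂² = 90.25000
g2 = m₄/m₂² − 3 = 2.00000 − 3 ≈ -1.0000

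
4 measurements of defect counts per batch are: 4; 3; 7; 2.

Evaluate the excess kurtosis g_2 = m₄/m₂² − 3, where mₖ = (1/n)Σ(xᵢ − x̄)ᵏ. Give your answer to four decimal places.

-1.0000

x̄ = 4.0000
Σ(xᵢ − x̄)² = 14.0000 ⇒ m₂ = 3.50000
Σ(xᵢ − x̄)⁴ = 98.0000 ⇒ m₄ = 24.50000
m₂² = 12.25000
g_2 = m₄/m₂² − 3 = 2.00000 − 3 ≈ -1.0000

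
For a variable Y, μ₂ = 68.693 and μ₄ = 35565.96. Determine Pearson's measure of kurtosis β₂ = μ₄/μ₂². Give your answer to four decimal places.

7.5372

μ₂² = 68.693² = 4718.72825
μ₄/μ₂² = 35565.96 / 4718.72825 = 7.53719
β₂ ≈ 7.5372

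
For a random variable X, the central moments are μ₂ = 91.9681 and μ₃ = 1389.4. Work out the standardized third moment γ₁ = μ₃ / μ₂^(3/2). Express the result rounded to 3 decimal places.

σ = √μ₂ = √91.9681 = 9.59000
σ³ = μ₂^(3/2) = 881.97408
γ₁ = μ₃/σ³ = 1389.4 / 881.97408 ≈ 1.575

1.575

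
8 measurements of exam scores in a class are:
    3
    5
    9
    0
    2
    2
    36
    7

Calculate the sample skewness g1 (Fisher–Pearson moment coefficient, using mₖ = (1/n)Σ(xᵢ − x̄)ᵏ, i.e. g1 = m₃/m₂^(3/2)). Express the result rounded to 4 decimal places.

x̄ = (3 + 5 + 9 + 0 + 2 + 2 + 36 + 7) / 8 = 8.0000
deviations (xᵢ − x̄): -5.0000, -3.0000, 1.0000, -8.0000, -6.0000, -6.0000, 28.0000, -1.0000
Σ(xᵢ − x̄)² = 956.0000 ⇒ m₂ = 956.0000/8 = 119.50000
Σ(xᵢ − x̄)³ = 20856.0000 ⇒ m₃ = 20856.0000/8 = 2607.00000
m₂^(3/2) = 119.50000^(1.5) = 1306.32686
g1 = m₃ / m₂^(3/2) = 2607.00000 / 1306.32686 ≈ 1.9957

1.9957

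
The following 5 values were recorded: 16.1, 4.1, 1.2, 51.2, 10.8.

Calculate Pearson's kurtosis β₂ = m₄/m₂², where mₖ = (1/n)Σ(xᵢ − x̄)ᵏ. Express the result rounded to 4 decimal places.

x̄ = 16.6800
Σ(xᵢ − x̄)² = 1624.4280 ⇒ m₂ = 324.88560
Σ(xᵢ − x̄)⁴ = 1503646.3292 ⇒ m₄ = 300729.26585
m₂² = 105550.65309
β₂ = m₄/m₂² = 300729.26585 / 105550.65309 ≈ 2.8491

2.8491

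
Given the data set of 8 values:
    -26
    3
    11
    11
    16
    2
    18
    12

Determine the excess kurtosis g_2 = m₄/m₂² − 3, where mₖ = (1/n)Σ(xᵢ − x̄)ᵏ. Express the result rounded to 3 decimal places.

1.492

x̄ = 5.8750
Σ(xᵢ − x̄)² = 1378.8750 ⇒ m₂ = 172.35938
Σ(xᵢ − x̄)⁴ = 1067491.7754 ⇒ m₄ = 133436.47192
m₂² = 29707.75415
g_2 = m₄/m₂² − 3 = 4.49164 − 3 ≈ 1.492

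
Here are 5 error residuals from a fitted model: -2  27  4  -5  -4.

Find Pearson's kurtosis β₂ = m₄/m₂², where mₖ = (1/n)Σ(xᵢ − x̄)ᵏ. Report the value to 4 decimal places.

x̄ = 4.0000
Σ(xᵢ − x̄)² = 710.0000 ⇒ m₂ = 142.00000
Σ(xᵢ − x̄)⁴ = 291794.0000 ⇒ m₄ = 58358.80000
m₂² = 20164.00000
β₂ = m₄/m₂² = 58358.80000 / 20164.00000 ≈ 2.8942

2.8942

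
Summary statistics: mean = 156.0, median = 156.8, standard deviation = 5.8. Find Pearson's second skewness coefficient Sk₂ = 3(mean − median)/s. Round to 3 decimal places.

Sk₂ = 3(156.0 − 156.8) / 5.8 = 3 × -0.8000 / 5.8
    = -2.4000 / 5.8 ≈ -0.414

-0.414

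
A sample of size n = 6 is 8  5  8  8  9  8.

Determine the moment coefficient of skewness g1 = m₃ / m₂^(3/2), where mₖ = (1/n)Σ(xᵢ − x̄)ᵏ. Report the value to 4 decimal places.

-1.4127

x̄ = (8 + 5 + 8 + 8 + 9 + 8) / 6 = 7.6667
deviations (xᵢ − x̄): 0.3333, -2.6667, 0.3333, 0.3333, 1.3333, 0.3333
Σ(xᵢ − x̄)² = 9.3333 ⇒ m₂ = 9.3333/6 = 1.55556
Σ(xᵢ − x̄)³ = -16.4444 ⇒ m₃ = -16.4444/6 = -2.74074
m₂^(3/2) = 1.55556^(1.5) = 1.94012
g1 = m₃ / m₂^(3/2) = -2.74074 / 1.94012 ≈ -1.4127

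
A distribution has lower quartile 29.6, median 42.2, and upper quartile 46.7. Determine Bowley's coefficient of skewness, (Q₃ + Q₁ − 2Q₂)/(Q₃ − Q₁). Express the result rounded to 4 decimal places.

numerator: Q₃ + Q₁ − 2Q₂ = 46.7 + 29.6 − 2×42.2 = -8.1000
denominator: Q₃ − Q₁ = 46.7 − 29.6 = 17.1000
Bowley skewness = -8.1000 / 17.1000 ≈ -0.4737

-0.4737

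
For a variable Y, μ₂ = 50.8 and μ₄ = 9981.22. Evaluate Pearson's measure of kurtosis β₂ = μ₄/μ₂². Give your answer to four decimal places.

3.8677

μ₂² = 50.8² = 2580.64000
μ₄/μ₂² = 9981.22 / 2580.64000 = 3.86773
β₂ ≈ 3.8677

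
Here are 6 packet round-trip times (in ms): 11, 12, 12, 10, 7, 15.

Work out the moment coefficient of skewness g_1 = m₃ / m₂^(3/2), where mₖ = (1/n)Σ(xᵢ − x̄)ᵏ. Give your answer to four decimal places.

x̄ = (11 + 12 + 12 + 10 + 7 + 15) / 6 = 11.1667
deviations (xᵢ − x̄): -0.1667, 0.8333, 0.8333, -1.1667, -4.1667, 3.8333
Σ(xᵢ − x̄)² = 34.8333 ⇒ m₂ = 34.8333/6 = 5.80556
Σ(xᵢ − x̄)³ = -16.4444 ⇒ m₃ = -16.4444/6 = -2.74074
m₂^(3/2) = 5.80556^(1.5) = 13.98832
g_1 = m₃ / m₂^(3/2) = -2.74074 / 13.98832 ≈ -0.1959

-0.1959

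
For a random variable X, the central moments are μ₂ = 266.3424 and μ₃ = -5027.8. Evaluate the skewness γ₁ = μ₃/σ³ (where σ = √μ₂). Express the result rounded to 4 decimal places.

-1.1567

σ = √μ₂ = √266.3424 = 16.32000
σ³ = μ₂^(3/2) = 4346.70797
γ₁ = μ₃/σ³ = -5027.8 / 4346.70797 ≈ -1.1567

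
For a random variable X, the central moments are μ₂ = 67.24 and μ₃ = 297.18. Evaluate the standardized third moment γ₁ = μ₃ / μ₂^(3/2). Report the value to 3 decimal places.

σ = √μ₂ = √67.24 = 8.20000
σ³ = μ₂^(3/2) = 551.36800
γ₁ = μ₃/σ³ = 297.18 / 551.36800 ≈ 0.539

0.539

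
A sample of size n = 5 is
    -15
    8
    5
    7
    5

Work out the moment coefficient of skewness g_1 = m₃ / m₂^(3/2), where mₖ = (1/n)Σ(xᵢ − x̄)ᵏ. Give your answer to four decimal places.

-1.4311

x̄ = (-15 + 8 + 5 + 7 + 5) / 5 = 2.0000
deviations (xᵢ − x̄): -17.0000, 6.0000, 3.0000, 5.0000, 3.0000
Σ(xᵢ − x̄)² = 368.0000 ⇒ m₂ = 368.0000/5 = 73.60000
Σ(xᵢ − x̄)³ = -4518.0000 ⇒ m₃ = -4518.0000/5 = -903.60000
m₂^(3/2) = 73.60000^(1.5) = 631.41766
g_1 = m₃ / m₂^(3/2) = -903.60000 / 631.41766 ≈ -1.4311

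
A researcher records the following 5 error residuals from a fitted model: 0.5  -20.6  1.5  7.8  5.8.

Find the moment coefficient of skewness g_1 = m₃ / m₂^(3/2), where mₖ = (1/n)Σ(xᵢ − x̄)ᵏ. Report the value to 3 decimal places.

-1.242

x̄ = (0.5 - 20.6 + 1.5 + 7.8 + 5.8) / 5 = -1.0000
deviations (xᵢ − x̄): 1.5000, -19.6000, 2.5000, 8.8000, 6.8000
Σ(xᵢ − x̄)² = 516.3400 ⇒ m₂ = 516.3400/5 = 103.26800
Σ(xᵢ − x̄)³ = -6514.6320 ⇒ m₃ = -6514.6320/5 = -1302.92640
m₂^(3/2) = 103.26800^(1.5) = 1049.41834
g_1 = m₃ / m₂^(3/2) = -1302.92640 / 1049.41834 ≈ -1.242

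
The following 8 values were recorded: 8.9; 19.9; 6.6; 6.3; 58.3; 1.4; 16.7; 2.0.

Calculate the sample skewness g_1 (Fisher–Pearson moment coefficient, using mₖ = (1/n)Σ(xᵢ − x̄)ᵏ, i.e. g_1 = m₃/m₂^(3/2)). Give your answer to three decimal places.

1.761

x̄ = (8.9 + 19.9 + 6.6 + 6.3 + 58.3 + 1.4 + 16.7 + 2.0) / 8 = 15.0125
deviations (xᵢ − x̄): -6.1125, 4.8875, -8.4125, -8.7125, 43.2875, -13.6125, 1.6875, -13.0125
Σ(xᵢ − x̄)² = 2439.2087 ⇒ m₂ = 2439.2087/8 = 304.90109
Σ(xᵢ − x̄)³ = 75023.1847 ⇒ m₃ = 75023.1847/8 = 9377.89808
m₂^(3/2) = 304.90109^(1.5) = 5324.00523
g_1 = m₃ / m₂^(3/2) = 9377.89808 / 5324.00523 ≈ 1.761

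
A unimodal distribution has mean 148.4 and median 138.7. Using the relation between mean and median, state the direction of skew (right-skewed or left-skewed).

mean − median = 148.4 − 138.7 = 9.7
mean > median ⇒ the longer tail is on the right ⇒ right-skewed (positively skewed).

right-skewed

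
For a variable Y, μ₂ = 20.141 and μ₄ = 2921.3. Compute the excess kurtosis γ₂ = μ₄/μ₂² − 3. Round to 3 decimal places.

μ₂² = 20.141² = 405.65988
μ₄/μ₂² = 2921.3 / 405.65988 = 7.20135
γ₂ = 7.20135 − 3 ≈ 4.201

4.201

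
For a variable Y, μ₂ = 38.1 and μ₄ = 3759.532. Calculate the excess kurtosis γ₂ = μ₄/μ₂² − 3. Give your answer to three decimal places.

-0.410

μ₂² = 38.1² = 1451.61000
μ₄/μ₂² = 3759.532 / 1451.61000 = 2.58991
γ₂ = 2.58991 − 3 ≈ -0.410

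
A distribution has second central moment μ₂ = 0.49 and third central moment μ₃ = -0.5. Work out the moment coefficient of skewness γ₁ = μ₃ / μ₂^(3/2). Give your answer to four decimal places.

σ = √μ₂ = √0.49 = 0.70000
σ³ = μ₂^(3/2) = 0.34300
γ₁ = μ₃/σ³ = -0.5 / 0.34300 ≈ -1.4577

-1.4577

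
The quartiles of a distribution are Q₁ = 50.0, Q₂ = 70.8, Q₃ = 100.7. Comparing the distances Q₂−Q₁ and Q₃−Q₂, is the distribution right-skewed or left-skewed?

right-skewed

Q₂ − Q₁ = 20.8;  Q₃ − Q₂ = 29.9
Q₃ − Q₂ > Q₂ − Q₁ ⇒ the upper half is more spread out ⇒ right-skewed.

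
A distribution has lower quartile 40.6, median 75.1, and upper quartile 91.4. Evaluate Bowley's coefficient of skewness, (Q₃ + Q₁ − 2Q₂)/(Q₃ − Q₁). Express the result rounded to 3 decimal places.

numerator: Q₃ + Q₁ − 2Q₂ = 91.4 + 40.6 − 2×75.1 = -18.2000
denominator: Q₃ − Q₁ = 91.4 − 40.6 = 50.8000
Bowley skewness = -18.2000 / 50.8000 ≈ -0.358

-0.358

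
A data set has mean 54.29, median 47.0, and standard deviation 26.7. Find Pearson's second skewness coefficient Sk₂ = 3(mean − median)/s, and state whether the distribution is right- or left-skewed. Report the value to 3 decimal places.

0.819, right-skewed

Sk₂ = 3(54.29 − 47.0) / 26.7 = 3 × 7.2900 / 26.7
    = 21.8700 / 26.7 ≈ 0.819
Sk₂ > 0 ⇒ mean > median ⇒ right-skewed (positive skew).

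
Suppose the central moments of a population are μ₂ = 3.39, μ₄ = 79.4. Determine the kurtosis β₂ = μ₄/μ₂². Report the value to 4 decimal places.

6.9091

μ₂² = 3.39² = 11.49210
μ₄/μ₂² = 79.4 / 11.49210 = 6.90909
β₂ ≈ 6.9091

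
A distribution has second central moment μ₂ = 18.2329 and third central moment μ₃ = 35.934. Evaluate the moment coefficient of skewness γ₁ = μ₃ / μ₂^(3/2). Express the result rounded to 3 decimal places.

0.462

σ = √μ₂ = √18.2329 = 4.27000
σ³ = μ₂^(3/2) = 77.85448
γ₁ = μ₃/σ³ = 35.934 / 77.85448 ≈ 0.462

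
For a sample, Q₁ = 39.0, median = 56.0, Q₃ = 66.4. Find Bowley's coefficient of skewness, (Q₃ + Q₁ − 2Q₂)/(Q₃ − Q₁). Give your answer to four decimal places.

numerator: Q₃ + Q₁ − 2Q₂ = 66.4 + 39.0 − 2×56.0 = -6.6000
denominator: Q₃ − Q₁ = 66.4 − 39.0 = 27.4000
Bowley skewness = -6.6000 / 27.4000 ≈ -0.2409

-0.2409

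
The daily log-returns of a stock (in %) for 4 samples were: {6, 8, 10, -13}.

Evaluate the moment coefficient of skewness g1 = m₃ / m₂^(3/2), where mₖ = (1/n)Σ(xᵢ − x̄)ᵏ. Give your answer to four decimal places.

x̄ = (6 + 8 + 10 - 13) / 4 = 2.7500
deviations (xᵢ − x̄): 3.2500, 5.2500, 7.2500, -15.7500
Σ(xᵢ − x̄)² = 338.7500 ⇒ m₂ = 338.7500/4 = 84.68750
Σ(xᵢ − x̄)³ = -3346.8750 ⇒ m₃ = -3346.8750/4 = -836.71875
m₂^(3/2) = 84.68750^(1.5) = 779.34359
g1 = m₃ / m₂^(3/2) = -836.71875 / 779.34359 ≈ -1.0736

-1.0736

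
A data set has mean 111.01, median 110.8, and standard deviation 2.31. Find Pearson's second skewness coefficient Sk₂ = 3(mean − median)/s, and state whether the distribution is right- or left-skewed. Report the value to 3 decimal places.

Sk₂ = 3(111.01 − 110.8) / 2.31 = 3 × 0.2100 / 2.31
    = 0.6300 / 2.31 ≈ 0.273
Sk₂ > 0 ⇒ mean > median ⇒ right-skewed (positive skew).

0.273, right-skewed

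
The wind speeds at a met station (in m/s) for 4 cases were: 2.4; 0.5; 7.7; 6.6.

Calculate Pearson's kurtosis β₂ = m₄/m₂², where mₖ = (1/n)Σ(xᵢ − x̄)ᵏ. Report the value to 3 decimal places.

1.258

x̄ = 4.3000
Σ(xᵢ − x̄)² = 34.9000 ⇒ m₂ = 8.72500
Σ(xᵢ − x̄)⁴ = 383.1634 ⇒ m₄ = 95.79085
m₂² = 76.12563
β₂ = m₄/m₂² = 95.79085 / 76.12563 ≈ 1.258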